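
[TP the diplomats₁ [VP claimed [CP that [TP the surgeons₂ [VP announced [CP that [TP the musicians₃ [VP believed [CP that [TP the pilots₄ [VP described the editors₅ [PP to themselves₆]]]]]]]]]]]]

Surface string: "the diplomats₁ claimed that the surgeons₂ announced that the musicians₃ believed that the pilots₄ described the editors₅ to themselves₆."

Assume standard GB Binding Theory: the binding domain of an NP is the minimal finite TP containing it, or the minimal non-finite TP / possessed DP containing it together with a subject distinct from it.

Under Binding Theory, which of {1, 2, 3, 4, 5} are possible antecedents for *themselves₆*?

*themselves* is an anaphor, so Principle A applies: it must be bound in its binding domain.
Binding domain of *themselves₆*: the embedded TP, whose subject is the pilots₄.
*the diplomats₁* c-commands the anaphor but is outside its binding domain → cannot satisfy Principle A.
*the surgeons₂* c-commands the anaphor but is outside its binding domain → cannot satisfy Principle A.
*the musicians₃* c-commands the anaphor but is outside its binding domain → cannot satisfy Principle A.
*the pilots₄* c-commands the anaphor within its binding domain → licit binder.
*the editors₅* c-commands the anaphor within its binding domain → licit binder.

{4, 5}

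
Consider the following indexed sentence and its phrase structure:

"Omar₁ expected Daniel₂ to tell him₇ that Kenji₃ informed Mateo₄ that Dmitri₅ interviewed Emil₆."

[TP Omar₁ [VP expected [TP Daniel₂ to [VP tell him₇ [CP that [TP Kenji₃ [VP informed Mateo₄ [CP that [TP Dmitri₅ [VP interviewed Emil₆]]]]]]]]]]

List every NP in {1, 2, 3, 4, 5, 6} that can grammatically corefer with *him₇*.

*him* is a pronoun, so Principle B applies: it must be free in its binding domain.
Binding domain of *him₇*: the embedded TP, whose subject is Daniel₂.
*Omar₁* c-commands the pronoun but from outside its binding domain, and is not c-commanded by it → coindexation permitted.
*Daniel₂* c-commands the pronoun within its binding domain → coindexation would violate Principle B.
*Kenji₃*: the pronoun c-commands this R-expression → coindexation would violate Principle C on *Kenji₃*.
*Mateo₄*: the pronoun c-commands this R-expression → coindexation would violate Principle C on *Mateo₄*.
*Dmitri₅*: the pronoun c-commands this R-expression → coindexation would violate Principle C on *Dmitri₅*.
*Emil₆*: the pronoun c-commands this R-expression → coindexation would violate Principle C on *Emil₆*.

{1}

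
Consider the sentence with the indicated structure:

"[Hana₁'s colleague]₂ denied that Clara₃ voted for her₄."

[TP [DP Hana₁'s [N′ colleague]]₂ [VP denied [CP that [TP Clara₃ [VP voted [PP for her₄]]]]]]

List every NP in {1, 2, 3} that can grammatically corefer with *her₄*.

{1, 2}

*her* is a pronoun, so Principle B applies: it must be free in its binding domain.
Binding domain of *her₄*: the embedded TP, whose subject is Clara₃.
*Hana₁* and the pronoun do not c-command one another → neither Principle B nor Principle C is at stake; coindexation permitted.
*[Hana₁'s colleague]₂* c-commands the pronoun but from outside its binding domain, and is not c-commanded by it → coindexation permitted.
*Clara₃* c-commands the pronoun within its binding domain → coindexation would violate Principle B.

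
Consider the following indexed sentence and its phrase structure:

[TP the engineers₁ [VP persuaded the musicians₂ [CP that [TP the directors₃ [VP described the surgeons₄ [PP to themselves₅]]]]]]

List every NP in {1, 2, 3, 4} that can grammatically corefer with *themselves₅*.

{3, 4}

*themselves* is an anaphor, so Principle A applies: it must be bound in its binding domain.
Binding domain of *themselves₅*: the embedded TP, whose subject is the directors₃.
*the engineers₁* c-commands the anaphor but is outside its binding domain → cannot satisfy Principle A.
*the musicians₂* c-commands the anaphor but is outside its binding domain → cannot satisfy Principle A.
*the directors₃* c-commands the anaphor within its binding domain → licit binder.
*the surgeons₄* c-commands the anaphor within its binding domain → licit binder.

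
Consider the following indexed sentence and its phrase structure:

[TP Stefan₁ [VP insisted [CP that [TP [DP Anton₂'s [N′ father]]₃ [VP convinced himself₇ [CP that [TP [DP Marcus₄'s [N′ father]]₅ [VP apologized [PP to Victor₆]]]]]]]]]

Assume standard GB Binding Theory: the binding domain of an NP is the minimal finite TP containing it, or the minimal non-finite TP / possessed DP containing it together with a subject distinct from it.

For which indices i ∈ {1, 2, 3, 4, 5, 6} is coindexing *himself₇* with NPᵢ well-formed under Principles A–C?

{3}

*himself* is an anaphor, so Principle A applies: it must be bound in its binding domain.
Binding domain of *himself₇*: the embedded TP, whose subject is [Anton₂'s father]₃.
*Stefan₁* c-commands the anaphor but is outside its binding domain → cannot satisfy Principle A.
*Anton₂* does not c-command the anaphor → cannot bind it.
*[Anton₂'s father]₃* c-commands the anaphor within its binding domain → licit binder.
*Marcus₄* does not c-command the anaphor → cannot bind it.
*[Marcus₄'s father]₅* does not c-command the anaphor → cannot bind it.
*Victor₆* does not c-command the anaphor → cannot bind it.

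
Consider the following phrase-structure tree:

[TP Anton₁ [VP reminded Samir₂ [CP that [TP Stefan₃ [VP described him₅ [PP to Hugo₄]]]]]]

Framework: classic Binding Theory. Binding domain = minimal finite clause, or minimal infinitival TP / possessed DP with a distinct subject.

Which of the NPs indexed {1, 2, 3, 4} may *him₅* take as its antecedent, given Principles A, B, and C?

*him* is a pronoun, so Principle B applies: it must be free in its binding domain.
Binding domain of *him₅*: the embedded TP, whose subject is Stefan₃.
*Anton₁* c-commands the pronoun but from outside its binding domain, and is not c-commanded by it → coindexation permitted.
*Samir₂* c-commands the pronoun but from outside its binding domain, and is not c-commanded by it → coindexation permitted.
*Stefan₃* c-commands the pronoun within its binding domain → coindexation would violate Principle B.
*Hugo₄*: the pronoun c-commands this R-expression → coindexation would violate Principle C on *Hugo₄*.

{1, 2}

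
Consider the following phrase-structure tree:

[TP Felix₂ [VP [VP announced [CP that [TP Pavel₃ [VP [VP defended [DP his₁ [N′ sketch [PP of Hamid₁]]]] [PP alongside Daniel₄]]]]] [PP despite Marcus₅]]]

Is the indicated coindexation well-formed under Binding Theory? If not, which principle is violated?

The two coindexed NPs are *his₁* and *Hamid₁*.
*Hamid₁* is an R-expression. Principle C requires it to be free everywhere.
*his₁* c-commands it and carries the same index.
The R-expression is bound → Principle C violation.

Principle C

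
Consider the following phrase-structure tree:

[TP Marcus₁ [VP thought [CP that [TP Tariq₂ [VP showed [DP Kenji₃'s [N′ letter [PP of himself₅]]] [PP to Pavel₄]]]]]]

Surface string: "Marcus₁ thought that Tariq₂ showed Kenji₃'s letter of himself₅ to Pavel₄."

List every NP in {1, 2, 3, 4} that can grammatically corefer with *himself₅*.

*himself* is an anaphor, so Principle A applies: it must be bound in its binding domain.
Binding domain of *himself₅*: the possessed DP, whose subject is Kenji₃.
*Marcus₁* c-commands the anaphor but is outside its binding domain → cannot satisfy Principle A.
*Tariq₂* c-commands the anaphor but is outside its binding domain → cannot satisfy Principle A.
*Kenji₃* c-commands the anaphor within its binding domain → licit binder.
*Pavel₄* does not c-command the anaphor → cannot bind it.

{3}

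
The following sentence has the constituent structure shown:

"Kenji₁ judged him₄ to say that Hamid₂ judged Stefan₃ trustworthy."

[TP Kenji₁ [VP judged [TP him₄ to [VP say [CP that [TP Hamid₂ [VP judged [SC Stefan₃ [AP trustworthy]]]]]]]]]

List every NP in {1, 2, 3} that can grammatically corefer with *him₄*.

none

*him* is a pronoun, so Principle B applies: it must be free in its binding domain.
Binding domain of *him₄*: the matrix TP, whose subject is Kenji₁.
*Kenji₁* c-commands the pronoun within its binding domain → coindexation would violate Principle B.
*Hamid₂*: the pronoun c-commands this R-expression → coindexation would violate Principle C on *Hamid₂*.
*Stefan₃*: the pronoun c-commands this R-expression → coindexation would violate Principle C on *Stefan₃*.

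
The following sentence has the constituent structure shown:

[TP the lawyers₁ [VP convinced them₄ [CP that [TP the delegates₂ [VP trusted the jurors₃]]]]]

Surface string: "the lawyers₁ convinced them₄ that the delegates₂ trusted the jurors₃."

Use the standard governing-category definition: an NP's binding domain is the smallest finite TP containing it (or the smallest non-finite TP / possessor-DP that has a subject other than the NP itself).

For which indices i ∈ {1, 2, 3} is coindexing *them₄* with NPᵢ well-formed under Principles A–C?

none

*them* is a pronoun, so Principle B applies: it must be free in its binding domain.
Binding domain of *them₄*: the matrix TP, whose subject is the lawyers₁.
*the lawyers₁* c-commands the pronoun within its binding domain → coindexation would violate Principle B.
*the delegates₂*: the pronoun c-commands this R-expression → coindexation would violate Principle C on *the delegates₂*.
*the jurors₃*: the pronoun c-commands this R-expression → coindexation would violate Principle C on *the jurors₃*.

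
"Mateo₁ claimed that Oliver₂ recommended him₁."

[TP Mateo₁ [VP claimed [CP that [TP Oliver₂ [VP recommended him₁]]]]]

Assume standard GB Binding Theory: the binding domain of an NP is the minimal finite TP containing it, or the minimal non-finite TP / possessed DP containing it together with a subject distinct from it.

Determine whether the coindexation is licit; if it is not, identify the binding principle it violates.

grammatical

The two coindexed NPs are *Mateo₁* and *him₁*.
*him₁* is a pronoun; its binding domain is the embedded TP, whose subject is Oliver₂. Within that domain it is c-commanded only by *Oliver₂*, which carries a different index — the pronoun is free locally, so Principle B holds.
*Mateo₁* is an R-expression; *him₁* does not c-command it, and no other NP shares its index, so Principle C is satisfied.
All principles are respected.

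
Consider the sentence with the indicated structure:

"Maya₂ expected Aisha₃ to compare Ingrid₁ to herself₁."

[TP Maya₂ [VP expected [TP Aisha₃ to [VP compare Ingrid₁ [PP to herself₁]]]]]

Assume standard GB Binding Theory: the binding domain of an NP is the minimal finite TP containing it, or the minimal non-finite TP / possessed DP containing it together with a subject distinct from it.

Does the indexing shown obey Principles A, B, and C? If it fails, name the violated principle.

grammatical

The two coindexed NPs are *Ingrid₁* and *herself₁*.
*herself₁* is an anaphor; its binding domain is the embedded TP, whose subject is Aisha₃. *Ingrid₁* c-commands it within that domain and shares its index, so Principle A is satisfied.
*Ingrid₁* is an R-expression; *herself₁* does not c-command it, and no other NP shares its index, so Principle C is satisfied.
All principles are respected.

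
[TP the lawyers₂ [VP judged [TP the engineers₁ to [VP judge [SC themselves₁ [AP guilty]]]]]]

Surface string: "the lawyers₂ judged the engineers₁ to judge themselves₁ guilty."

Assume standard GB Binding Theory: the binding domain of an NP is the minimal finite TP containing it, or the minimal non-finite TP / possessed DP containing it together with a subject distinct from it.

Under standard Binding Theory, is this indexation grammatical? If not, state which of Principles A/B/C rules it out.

The two coindexed NPs are *the engineers₁* and *themselves₁*.
*themselves₁* is an anaphor; its binding domain is the embedded TP, whose subject is the engineers₁. *the engineers₁* c-commands it within that domain and shares its index, so Principle A is satisfied.
*the engineers₁* is an R-expression; *themselves₁* does not c-command it, and no other NP shares its index, so Principle C is satisfied.
All principles are respected.

grammatical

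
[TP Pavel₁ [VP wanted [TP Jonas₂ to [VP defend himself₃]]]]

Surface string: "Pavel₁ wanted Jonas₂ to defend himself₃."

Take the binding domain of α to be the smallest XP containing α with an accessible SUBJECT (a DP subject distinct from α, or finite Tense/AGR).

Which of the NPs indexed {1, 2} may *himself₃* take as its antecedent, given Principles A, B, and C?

{2}

*himself* is an anaphor, so Principle A applies: it must be bound in its binding domain.
Binding domain of *himself₃*: the embedded TP, whose subject is Jonas₂.
*Pavel₁* c-commands the anaphor but is outside its binding domain → cannot satisfy Principle A.
*Jonas₂* c-commands the anaphor within its binding domain → licit binder.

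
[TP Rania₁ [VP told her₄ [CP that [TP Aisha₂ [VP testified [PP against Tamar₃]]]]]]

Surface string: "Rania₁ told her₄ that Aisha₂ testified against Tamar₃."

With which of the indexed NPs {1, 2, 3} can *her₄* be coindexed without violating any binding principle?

none

*her* is a pronoun, so Principle B applies: it must be free in its binding domain.
Binding domain of *her₄*: the matrix TP, whose subject is Rania₁.
*Rania₁* c-commands the pronoun within its binding domain → coindexation would violate Principle B.
*Aisha₂*: the pronoun c-commands this R-expression → coindexation would violate Principle C on *Aisha₂*.
*Tamar₃*: the pronoun c-commands this R-expression → coindexation would violate Principle C on *Tamar₃*.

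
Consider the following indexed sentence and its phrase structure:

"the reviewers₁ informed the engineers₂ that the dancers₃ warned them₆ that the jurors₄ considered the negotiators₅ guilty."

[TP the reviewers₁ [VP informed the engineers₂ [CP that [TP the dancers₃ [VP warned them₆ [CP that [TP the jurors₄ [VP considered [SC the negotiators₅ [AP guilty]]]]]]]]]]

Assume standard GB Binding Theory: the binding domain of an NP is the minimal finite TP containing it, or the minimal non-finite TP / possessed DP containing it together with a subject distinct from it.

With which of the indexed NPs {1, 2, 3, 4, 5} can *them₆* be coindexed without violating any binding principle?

{1, 2}

*them* is a pronoun, so Principle B applies: it must be free in its binding domain.
Binding domain of *them₆*: the embedded TP, whose subject is the dancers₃.
*the reviewers₁* c-commands the pronoun but from outside its binding domain, and is not c-commanded by it → coindexation permitted.
*the engineers₂* c-commands the pronoun but from outside its binding domain, and is not c-commanded by it → coindexation permitted.
*the dancers₃* c-commands the pronoun within its binding domain → coindexation would violate Principle B.
*the jurors₄*: the pronoun c-commands this R-expression → coindexation would violate Principle C on *the jurors₄*.
*the negotiators₅*: the pronoun c-commands this R-expression → coindexation would violate Principle C on *the negotiators₅*.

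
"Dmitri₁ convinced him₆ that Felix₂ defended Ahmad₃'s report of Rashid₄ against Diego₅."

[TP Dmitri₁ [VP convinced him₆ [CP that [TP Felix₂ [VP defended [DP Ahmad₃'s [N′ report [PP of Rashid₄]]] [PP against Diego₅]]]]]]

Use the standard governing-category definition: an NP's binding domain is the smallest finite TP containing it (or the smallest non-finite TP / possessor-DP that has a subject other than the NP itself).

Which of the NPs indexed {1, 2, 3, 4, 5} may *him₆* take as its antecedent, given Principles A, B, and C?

*him* is a pronoun, so Principle B applies: it must be free in its binding domain.
Binding domain of *him₆*: the matrix TP, whose subject is Dmitri₁.
*Dmitri₁* c-commands the pronoun within its binding domain → coindexation would violate Principle B.
*Felix₂*: the pronoun c-commands this R-expression → coindexation would violate Principle C on *Felix₂*.
*Ahmad₃*: the pronoun c-commands this R-expression → coindexation would violate Principle C on *Ahmad₃*.
*Rashid₄*: the pronoun c-commands this R-expression → coindexation would violate Principle C on *Rashid₄*.
*Diego₅*: the pronoun c-commands this R-expression → coindexation would violate Principle C on *Diego₅*.

none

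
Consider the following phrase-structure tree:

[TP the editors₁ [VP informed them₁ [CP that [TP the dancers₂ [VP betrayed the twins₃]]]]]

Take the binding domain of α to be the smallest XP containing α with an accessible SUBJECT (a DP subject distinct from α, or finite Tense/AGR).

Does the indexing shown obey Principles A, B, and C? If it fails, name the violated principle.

Principle B

The two coindexed NPs are *the editors₁* and *them₁*.
*them₁* is a pronoun. Its binding domain is the matrix TP, whose subject is the editors₁.
*the editors₁* c-commands it within that domain and carries the same index.
The pronoun is locally bound → Principle B violation.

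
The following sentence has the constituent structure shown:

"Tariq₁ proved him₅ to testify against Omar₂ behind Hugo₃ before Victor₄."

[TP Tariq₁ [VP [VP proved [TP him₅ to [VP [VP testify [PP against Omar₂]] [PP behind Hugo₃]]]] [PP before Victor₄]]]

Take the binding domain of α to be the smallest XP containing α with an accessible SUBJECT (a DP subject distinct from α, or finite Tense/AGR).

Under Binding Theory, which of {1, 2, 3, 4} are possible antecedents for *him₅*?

*him* is a pronoun, so Principle B applies: it must be free in its binding domain.
Binding domain of *him₅*: the matrix TP, whose subject is Tariq₁.
*Tariq₁* c-commands the pronoun within its binding domain → coindexation would violate Principle B.
*Omar₂*: the pronoun c-commands this R-expression → coindexation would violate Principle C on *Omar₂*.
*Hugo₃*: the pronoun c-commands this R-expression → coindexation would violate Principle C on *Hugo₃*.
*Victor₄* and the pronoun do not c-command one another → neither Principle B nor Principle C is at stake; coindexation permitted.

{4}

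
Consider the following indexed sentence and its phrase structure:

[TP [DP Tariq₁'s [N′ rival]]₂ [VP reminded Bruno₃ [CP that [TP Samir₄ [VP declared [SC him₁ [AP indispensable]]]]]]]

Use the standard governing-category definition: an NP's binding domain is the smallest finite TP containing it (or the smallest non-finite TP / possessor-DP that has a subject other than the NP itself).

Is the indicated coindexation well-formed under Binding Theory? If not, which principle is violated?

The two coindexed NPs are *Tariq₁* and *him₁*.
*him₁* is a pronoun; its binding domain is the embedded TP, whose subject is Samir₄. Within that domain it is c-commanded only by *Samir₄*, which carries a different index — the pronoun is free locally, so Principle B holds.
*Tariq₁* is an R-expression; *him₁* does not c-command it, and no other NP shares its index, so Principle C is satisfied.
All principles are respected.

grammatical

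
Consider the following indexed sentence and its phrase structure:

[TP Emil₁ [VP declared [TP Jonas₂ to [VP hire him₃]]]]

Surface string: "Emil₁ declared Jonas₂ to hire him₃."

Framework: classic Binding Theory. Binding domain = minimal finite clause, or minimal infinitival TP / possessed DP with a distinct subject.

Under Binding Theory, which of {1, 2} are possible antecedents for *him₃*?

*him* is a pronoun, so Principle B applies: it must be free in its binding domain.
Binding domain of *him₃*: the embedded TP, whose subject is Jonas₂.
*Emil₁* c-commands the pronoun but from outside its binding domain, and is not c-commanded by it → coindexation permitted.
*Jonas₂* c-commands the pronoun within its binding domain → coindexation would violate Principle B.

{1}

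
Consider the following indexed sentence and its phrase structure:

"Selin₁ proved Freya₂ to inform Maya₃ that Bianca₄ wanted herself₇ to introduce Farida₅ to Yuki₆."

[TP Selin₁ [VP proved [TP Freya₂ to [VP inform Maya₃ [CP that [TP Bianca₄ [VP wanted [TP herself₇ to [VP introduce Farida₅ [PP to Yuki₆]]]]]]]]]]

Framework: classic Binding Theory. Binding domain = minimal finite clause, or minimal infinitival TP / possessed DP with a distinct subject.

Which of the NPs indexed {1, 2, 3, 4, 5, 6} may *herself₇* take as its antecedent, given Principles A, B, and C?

{4}

*herself* is an anaphor, so Principle A applies: it must be bound in its binding domain.
Binding domain of *herself₇*: the embedded TP, whose subject is Bianca₄.
*Selin₁* c-commands the anaphor but is outside its binding domain → cannot satisfy Principle A.
*Freya₂* c-commands the anaphor but is outside its binding domain → cannot satisfy Principle A.
*Maya₃* c-commands the anaphor but is outside its binding domain → cannot satisfy Principle A.
*Bianca₄* c-commands the anaphor within its binding domain → licit binder.
*Farida₅* does not c-command the anaphor → cannot bind it.
*Yuki₆* does not c-command the anaphor → cannot bind it.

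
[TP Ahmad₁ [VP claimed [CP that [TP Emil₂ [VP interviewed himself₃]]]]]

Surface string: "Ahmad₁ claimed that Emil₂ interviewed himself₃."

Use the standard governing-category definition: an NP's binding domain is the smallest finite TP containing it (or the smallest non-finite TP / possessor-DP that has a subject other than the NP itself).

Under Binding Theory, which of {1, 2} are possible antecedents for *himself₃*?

{2}

*himself* is an anaphor, so Principle A applies: it must be bound in its binding domain.
Binding domain of *himself₃*: the embedded TP, whose subject is Emil₂.
*Ahmad₁* c-commands the anaphor but is outside its binding domain → cannot satisfy Principle A.
*Emil₂* c-commands the anaphor within its binding domain → licit binder.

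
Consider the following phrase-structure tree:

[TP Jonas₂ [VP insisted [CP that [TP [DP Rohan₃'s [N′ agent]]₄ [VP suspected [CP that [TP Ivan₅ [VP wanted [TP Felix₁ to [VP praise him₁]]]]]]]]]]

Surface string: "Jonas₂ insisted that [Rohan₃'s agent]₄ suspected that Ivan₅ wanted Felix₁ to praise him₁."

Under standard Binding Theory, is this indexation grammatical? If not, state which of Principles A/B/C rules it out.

Principle B

The two coindexed NPs are *Felix₁* and *him₁*.
*him₁* is a pronoun. Its binding domain is the embedded TP, whose subject is Felix₁.
*Felix₁* c-commands it within that domain and carries the same index.
The pronoun is locally bound → Principle B violation.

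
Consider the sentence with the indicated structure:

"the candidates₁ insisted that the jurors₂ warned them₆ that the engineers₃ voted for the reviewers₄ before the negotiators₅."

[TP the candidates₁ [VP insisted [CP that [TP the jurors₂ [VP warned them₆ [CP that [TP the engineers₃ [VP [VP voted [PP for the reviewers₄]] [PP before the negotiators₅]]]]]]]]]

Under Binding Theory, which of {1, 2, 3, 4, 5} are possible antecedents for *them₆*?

{1}

*them* is a pronoun, so Principle B applies: it must be free in its binding domain.
Binding domain of *them₆*: the embedded TP, whose subject is the jurors₂.
*the candidates₁* c-commands the pronoun but from outside its binding domain, and is not c-commanded by it → coindexation permitted.
*the jurors₂* c-commands the pronoun within its binding domain → coindexation would violate Principle B.
*the engineers₃*: the pronoun c-commands this R-expression → coindexation would violate Principle C on *the engineers₃*.
*the reviewers₄*: the pronoun c-commands this R-expression → coindexation would violate Principle C on *the reviewers₄*.
*the negotiators₅*: the pronoun c-commands this R-expression → coindexation would violate Principle C on *the negotiators₅*.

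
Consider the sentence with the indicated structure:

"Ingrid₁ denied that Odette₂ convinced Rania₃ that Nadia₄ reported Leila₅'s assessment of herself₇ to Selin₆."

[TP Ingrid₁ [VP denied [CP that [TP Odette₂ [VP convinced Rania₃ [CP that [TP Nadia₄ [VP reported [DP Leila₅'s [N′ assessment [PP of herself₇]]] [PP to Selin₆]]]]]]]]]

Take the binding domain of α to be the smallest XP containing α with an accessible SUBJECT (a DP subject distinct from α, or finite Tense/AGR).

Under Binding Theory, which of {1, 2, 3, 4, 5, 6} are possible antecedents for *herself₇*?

*herself* is an anaphor, so Principle A applies: it must be bound in its binding domain.
Binding domain of *herself₇*: the possessed DP, whose subject is Leila₅.
*Ingrid₁* c-commands the anaphor but is outside its binding domain → cannot satisfy Principle A.
*Odette₂* c-commands the anaphor but is outside its binding domain → cannot satisfy Principle A.
*Rania₃* c-commands the anaphor but is outside its binding domain → cannot satisfy Principle A.
*Nadia₄* c-commands the anaphor but is outside its binding domain → cannot satisfy Principle A.
*Leila₅* c-commands the anaphor within its binding domain → licit binder.
*Selin₆* does not c-command the anaphor → cannot bind it.

{5}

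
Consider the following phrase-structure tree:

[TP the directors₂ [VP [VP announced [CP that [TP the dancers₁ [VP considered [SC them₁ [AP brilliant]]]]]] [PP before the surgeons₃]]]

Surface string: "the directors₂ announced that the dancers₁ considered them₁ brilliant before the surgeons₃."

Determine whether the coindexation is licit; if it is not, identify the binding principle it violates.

The two coindexed NPs are *the dancers₁* and *them₁*.
*them₁* is a pronoun. Its binding domain is the embedded TP, whose subject is the dancers₁.
*the dancers₁* c-commands it within that domain and carries the same index.
The pronoun is locally bound → Principle B violation.

Principle B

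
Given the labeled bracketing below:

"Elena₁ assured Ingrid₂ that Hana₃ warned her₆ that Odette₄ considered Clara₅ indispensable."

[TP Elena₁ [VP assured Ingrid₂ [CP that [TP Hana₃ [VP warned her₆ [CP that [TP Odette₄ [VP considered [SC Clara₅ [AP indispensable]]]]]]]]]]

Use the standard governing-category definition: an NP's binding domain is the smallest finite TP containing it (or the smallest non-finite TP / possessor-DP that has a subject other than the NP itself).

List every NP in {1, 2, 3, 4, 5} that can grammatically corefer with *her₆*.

*her* is a pronoun, so Principle B applies: it must be free in its binding domain.
Binding domain of *her₆*: the embedded TP, whose subject is Hana₃.
*Elena₁* c-commands the pronoun but from outside its binding domain, and is not c-commanded by it → coindexation permitted.
*Ingrid₂* c-commands the pronoun but from outside its binding domain, and is not c-commanded by it → coindexation permitted.
*Hana₃* c-commands the pronoun within its binding domain → coindexation would violate Principle B.
*Odette₄*: the pronoun c-commands this R-expression → coindexation would violate Principle C on *Odette₄*.
*Clara₅*: the pronoun c-commands this R-expression → coindexation would violate Principle C on *Clara₅*.

{1, 2}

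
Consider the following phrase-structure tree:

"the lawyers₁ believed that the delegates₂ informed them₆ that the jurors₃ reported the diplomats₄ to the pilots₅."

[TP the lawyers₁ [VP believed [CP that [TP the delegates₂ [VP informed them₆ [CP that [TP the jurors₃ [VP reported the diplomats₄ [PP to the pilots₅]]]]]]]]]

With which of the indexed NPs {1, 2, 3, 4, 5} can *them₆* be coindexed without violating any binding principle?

*them* is a pronoun, so Principle B applies: it must be free in its binding domain.
Binding domain of *them₆*: the embedded TP, whose subject is the delegates₂.
*the lawyers₁* c-commands the pronoun but from outside its binding domain, and is not c-commanded by it → coindexation permitted.
*the delegates₂* c-commands the pronoun within its binding domain → coindexation would violate Principle B.
*the jurors₃*: the pronoun c-commands this R-expression → coindexation would violate Principle C on *the jurors₃*.
*the diplomats₄*: the pronoun c-commands this R-expression → coindexation would violate Principle C on *the diplomats₄*.
*the pilots₅*: the pronoun c-commands this R-expression → coindexation would violate Principle C on *the pilots₅*.

{1}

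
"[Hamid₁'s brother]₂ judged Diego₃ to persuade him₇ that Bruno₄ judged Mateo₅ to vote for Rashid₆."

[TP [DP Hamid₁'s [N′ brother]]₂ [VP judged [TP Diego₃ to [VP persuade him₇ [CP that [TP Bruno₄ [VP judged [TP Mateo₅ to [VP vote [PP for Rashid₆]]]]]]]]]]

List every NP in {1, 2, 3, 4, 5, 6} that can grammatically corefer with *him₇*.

{1, 2}

*him* is a pronoun, so Principle B applies: it must be free in its binding domain.
Binding domain of *him₇*: the embedded TP, whose subject is Diego₃.
*Hamid₁* and the pronoun do not c-command one another → neither Principle B nor Principle C is at stake; coindexation permitted.
*[Hamid₁'s brother]₂* c-commands the pronoun but from outside its binding domain, and is not c-commanded by it → coindexation permitted.
*Diego₃* c-commands the pronoun within its binding domain → coindexation would violate Principle B.
*Bruno₄*: the pronoun c-commands this R-expression → coindexation would violate Principle C on *Bruno₄*.
*Mateo₅*: the pronoun c-commands this R-expression → coindexation would violate Principle C on *Mateo₅*.
*Rashid₆*: the pronoun c-commands this R-expression → coindexation would violate Principle C on *Rashid₆*.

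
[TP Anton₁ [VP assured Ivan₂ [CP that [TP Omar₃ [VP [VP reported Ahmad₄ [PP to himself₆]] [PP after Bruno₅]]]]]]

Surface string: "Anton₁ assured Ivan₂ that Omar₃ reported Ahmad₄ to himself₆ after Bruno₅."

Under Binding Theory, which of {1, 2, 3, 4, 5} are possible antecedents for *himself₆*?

*himself* is an anaphor, so Principle A applies: it must be bound in its binding domain.
Binding domain of *himself₆*: the embedded TP, whose subject is Omar₃.
*Anton₁* c-commands the anaphor but is outside its binding domain → cannot satisfy Principle A.
*Ivan₂* c-commands the anaphor but is outside its binding domain → cannot satisfy Principle A.
*Omar₃* c-commands the anaphor within its binding domain → licit binder.
*Ahmad₄* c-commands the anaphor within its binding domain → licit binder.
*Bruno₅* does not c-command the anaphor → cannot bind it.

{3, 4}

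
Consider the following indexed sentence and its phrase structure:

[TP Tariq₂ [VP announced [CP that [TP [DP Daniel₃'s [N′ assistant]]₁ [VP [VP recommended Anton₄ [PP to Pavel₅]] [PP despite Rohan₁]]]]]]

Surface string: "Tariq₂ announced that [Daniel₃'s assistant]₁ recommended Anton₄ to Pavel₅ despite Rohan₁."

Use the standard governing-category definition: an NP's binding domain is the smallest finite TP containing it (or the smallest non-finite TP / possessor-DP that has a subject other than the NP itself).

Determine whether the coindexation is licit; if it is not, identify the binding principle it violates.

Principle C

The two coindexed NPs are *[Daniel₃'s assistant]₁* and *Rohan₁*.
*Rohan₁* is an R-expression. Principle C requires it to be free everywhere.
*[Daniel₃'s assistant]₁* c-commands it and carries the same index.
The R-expression is bound → Principle C violation.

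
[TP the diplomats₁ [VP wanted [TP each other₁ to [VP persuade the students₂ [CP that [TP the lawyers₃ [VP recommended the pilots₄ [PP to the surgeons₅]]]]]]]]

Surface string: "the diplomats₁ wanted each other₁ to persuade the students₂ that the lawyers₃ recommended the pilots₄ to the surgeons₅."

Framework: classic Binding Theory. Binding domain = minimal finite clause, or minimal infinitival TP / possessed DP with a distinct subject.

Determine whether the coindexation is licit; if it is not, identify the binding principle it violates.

grammatical

The two coindexed NPs are *the diplomats₁* and *each other₁*.
*each other₁* is an anaphor; its binding domain is the matrix TP, whose subject is the diplomats₁. *the diplomats₁* c-commands it within that domain and shares its index, so Principle A is satisfied.
*the diplomats₁* is an R-expression; *each other₁* does not c-command it, and no other NP shares its index, so Principle C is satisfied.
All principles are respected.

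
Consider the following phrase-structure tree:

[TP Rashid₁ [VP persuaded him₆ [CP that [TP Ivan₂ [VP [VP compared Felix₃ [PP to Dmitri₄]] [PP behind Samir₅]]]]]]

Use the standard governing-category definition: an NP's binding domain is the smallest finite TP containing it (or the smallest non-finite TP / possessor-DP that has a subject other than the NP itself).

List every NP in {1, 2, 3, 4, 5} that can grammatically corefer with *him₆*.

*him* is a pronoun, so Principle B applies: it must be free in its binding domain.
Binding domain of *him₆*: the matrix TP, whose subject is Rashid₁.
*Rashid₁* c-commands the pronoun within its binding domain → coindexation would violate Principle B.
*Ivan₂*: the pronoun c-commands this R-expression → coindexation would violate Principle C on *Ivan₂*.
*Felix₃*: the pronoun c-commands this R-expression → coindexation would violate Principle C on *Felix₃*.
*Dmitri₄*: the pronoun c-commands this R-expression → coindexation would violate Principle C on *Dmitri₄*.
*Samir₅*: the pronoun c-commands this R-expression → coindexation would violate Principle C on *Samir₅*.

none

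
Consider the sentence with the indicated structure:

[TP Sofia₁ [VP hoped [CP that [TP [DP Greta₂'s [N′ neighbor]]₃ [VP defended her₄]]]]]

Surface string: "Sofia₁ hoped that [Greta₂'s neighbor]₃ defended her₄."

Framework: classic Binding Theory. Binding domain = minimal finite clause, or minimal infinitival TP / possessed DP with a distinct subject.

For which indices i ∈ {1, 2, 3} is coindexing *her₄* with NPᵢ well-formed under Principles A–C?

{1, 2}

*her* is a pronoun, so Principle B applies: it must be free in its binding domain.
Binding domain of *her₄*: the embedded TP, whose subject is [Greta₂'s neighbor]₃.
*Sofia₁* c-commands the pronoun but from outside its binding domain, and is not c-commanded by it → coindexation permitted.
*Greta₂* and the pronoun do not c-command one another → neither Principle B nor Principle C is at stake; coindexation permitted.
*[Greta₂'s neighbor]₃* c-commands the pronoun within its binding domain → coindexation would violate Principle B.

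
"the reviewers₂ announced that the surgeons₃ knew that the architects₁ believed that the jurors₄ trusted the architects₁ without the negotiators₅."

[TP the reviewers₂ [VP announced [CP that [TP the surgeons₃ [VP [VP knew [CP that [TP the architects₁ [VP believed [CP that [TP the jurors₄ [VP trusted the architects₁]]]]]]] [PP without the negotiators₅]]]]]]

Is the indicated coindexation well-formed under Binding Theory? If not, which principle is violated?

Principle C

The two coindexed NPs are *the architects₁* (the higher occurrence) and *the architects₁* (the lower occurrence).
*the architects₁* (the lower occurrence) is an R-expression. Principle C requires it to be free everywhere.
*the architects₁* (the higher occurrence) c-commands it and carries the same index.
The R-expression is bound → Principle C violation.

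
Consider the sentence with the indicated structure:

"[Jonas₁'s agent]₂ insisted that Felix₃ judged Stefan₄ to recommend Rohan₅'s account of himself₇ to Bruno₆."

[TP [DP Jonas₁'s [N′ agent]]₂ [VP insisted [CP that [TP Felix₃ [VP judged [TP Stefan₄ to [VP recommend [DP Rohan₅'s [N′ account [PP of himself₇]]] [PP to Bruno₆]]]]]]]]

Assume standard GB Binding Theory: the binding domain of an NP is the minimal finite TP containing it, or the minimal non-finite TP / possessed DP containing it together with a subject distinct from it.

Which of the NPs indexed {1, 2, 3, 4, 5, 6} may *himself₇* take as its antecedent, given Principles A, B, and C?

{5}

*himself* is an anaphor, so Principle A applies: it must be bound in its binding domain.
Binding domain of *himself₇*: the possessed DP, whose subject is Rohan₅.
*Jonas₁* does not c-command the anaphor → cannot bind it.
*[Jonas₁'s agent]₂* c-commands the anaphor but is outside its binding domain → cannot satisfy Principle A.
*Felix₃* c-commands the anaphor but is outside its binding domain → cannot satisfy Principle A.
*Stefan₄* c-commands the anaphor but is outside its binding domain → cannot satisfy Principle A.
*Rohan₅* c-commands the anaphor within its binding domain → licit binder.
*Bruno₆* does not c-command the anaphor → cannot bind it.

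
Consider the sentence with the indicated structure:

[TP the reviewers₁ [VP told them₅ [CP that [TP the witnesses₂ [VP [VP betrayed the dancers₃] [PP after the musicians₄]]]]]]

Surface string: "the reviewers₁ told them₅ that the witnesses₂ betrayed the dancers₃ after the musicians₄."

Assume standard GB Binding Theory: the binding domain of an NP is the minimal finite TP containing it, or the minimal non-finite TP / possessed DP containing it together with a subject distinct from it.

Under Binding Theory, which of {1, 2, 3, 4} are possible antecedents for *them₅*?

*them* is a pronoun, so Principle B applies: it must be free in its binding domain.
Binding domain of *them₅*: the matrix TP, whose subject is the reviewers₁.
*the reviewers₁* c-commands the pronoun within its binding domain → coindexation would violate Principle B.
*the witnesses₂*: the pronoun c-commands this R-expression → coindexation would violate Principle C on *the witnesses₂*.
*the dancers₃*: the pronoun c-commands this R-expression → coindexation would violate Principle C on *the dancers₃*.
*the musicians₄*: the pronoun c-commands this R-expression → coindexation would violate Principle C on *the musicians₄*.

none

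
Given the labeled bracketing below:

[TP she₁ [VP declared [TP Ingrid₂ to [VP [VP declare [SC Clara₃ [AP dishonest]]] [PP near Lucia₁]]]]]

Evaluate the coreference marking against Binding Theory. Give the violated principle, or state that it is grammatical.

The two coindexed NPs are *she₁* and *Lucia₁*.
*Lucia₁* is an R-expression. Principle C requires it to be free everywhere.
*she₁* c-commands it and carries the same index.
The R-expression is bound → Principle C violation.

Principle C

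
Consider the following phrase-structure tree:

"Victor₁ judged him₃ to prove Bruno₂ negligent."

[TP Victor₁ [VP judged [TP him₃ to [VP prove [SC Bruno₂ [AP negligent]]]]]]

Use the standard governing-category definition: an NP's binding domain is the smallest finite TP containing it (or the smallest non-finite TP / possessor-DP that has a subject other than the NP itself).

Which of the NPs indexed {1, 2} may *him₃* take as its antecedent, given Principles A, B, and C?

none

*him* is a pronoun, so Principle B applies: it must be free in its binding domain.
Binding domain of *him₃*: the matrix TP, whose subject is Victor₁.
*Victor₁* c-commands the pronoun within its binding domain → coindexation would violate Principle B.
*Bruno₂*: the pronoun c-commands this R-expression → coindexation would violate Principle C on *Bruno₂*.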